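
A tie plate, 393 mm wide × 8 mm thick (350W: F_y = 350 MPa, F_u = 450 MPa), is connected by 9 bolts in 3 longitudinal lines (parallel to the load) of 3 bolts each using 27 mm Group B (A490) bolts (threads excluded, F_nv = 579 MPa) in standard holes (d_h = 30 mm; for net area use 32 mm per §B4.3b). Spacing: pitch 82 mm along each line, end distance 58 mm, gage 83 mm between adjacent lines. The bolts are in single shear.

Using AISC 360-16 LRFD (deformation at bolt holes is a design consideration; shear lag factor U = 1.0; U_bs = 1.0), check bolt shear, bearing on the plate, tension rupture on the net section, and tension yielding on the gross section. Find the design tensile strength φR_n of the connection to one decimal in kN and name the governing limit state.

801.9 kN (net-section rupture governs)

Bolt shear: A_b = π(27)²/4 = 572.56 mm². φR_n = 0.75 × 579 × 572.56 × 9 × 1 = 2237.7 kN.
Bearing (8 mm plate, F_u = 450 MPa): end bolts L_c = 58 − 30/2 = 43, R_n = min(1.2×43×8×450, 2.4×27×8×450) = 185.76 kN/bolt; interior L_c = 82 − 30 = 52, R_n = 224.64 kN/bolt. φR_n = 0.75 × (3×185.76 + 6×224.64) = 1428.8 kN.
Tension rupture (net): A_n = (393 − 3×32)×8 = 2376 mm² (U = 1.0, A_e = A_n). φR_n = 0.75 × 450 × 2376 = 801.9 kN.
Tension yield (gross): A_g = 393×8 = 3144 mm². φR_n = 0.90 × 350 × 3144 = 990.4 kN.
Governing: min(2237.7, 1428.8, 801.9, 990.4) = 801.9 kN → net-section rupture.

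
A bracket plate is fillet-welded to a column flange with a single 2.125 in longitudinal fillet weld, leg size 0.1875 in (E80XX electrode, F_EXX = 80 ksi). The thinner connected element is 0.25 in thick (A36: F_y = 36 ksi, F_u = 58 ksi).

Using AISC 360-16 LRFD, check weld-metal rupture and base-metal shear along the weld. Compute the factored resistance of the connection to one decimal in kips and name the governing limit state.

Weld metal: throat = 0.707×0.1875 = 0.13256 in, L = 2.125 in. φR_n = 0.75 × 0.6 × 80 × 0.13256 × 2.125 = 10.1 kips.
Base metal shear (0.25 in plate): yield φR_n = 1.0×0.6×36×0.25×2.125 = 11.5 kips; rupture φR_n = 0.75×0.6×58×0.25×2.125 = 13.9 kips; take 11.5 kips (yield).
Governing: min(10.1, 11.5) = 10.1 kips → weld metal.

10.1 kips (weld metal governs)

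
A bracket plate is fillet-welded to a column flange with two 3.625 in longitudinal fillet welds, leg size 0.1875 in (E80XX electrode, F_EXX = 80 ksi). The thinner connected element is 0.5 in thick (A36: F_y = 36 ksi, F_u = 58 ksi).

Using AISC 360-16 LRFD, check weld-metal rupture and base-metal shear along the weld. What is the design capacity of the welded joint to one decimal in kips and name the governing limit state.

Weld metal: throat = 0.707×0.1875 = 0.13256 in, L = 2×3.625 = 7.25 in. φR_n = 0.75 × 0.6 × 80 × 0.13256 × 7.25 = 34.6 kips.
Base metal shear (0.5 in plate): yield φR_n = 1.0×0.6×36×0.5×7.25 = 78.3 kips; rupture φR_n = 0.75×0.6×58×0.5×7.25 = 94.6 kips; take 78.3 kips (yield).
Governing: min(34.6, 78.3) = 34.6 kips → weld metal.

34.6 kips (weld metal governs)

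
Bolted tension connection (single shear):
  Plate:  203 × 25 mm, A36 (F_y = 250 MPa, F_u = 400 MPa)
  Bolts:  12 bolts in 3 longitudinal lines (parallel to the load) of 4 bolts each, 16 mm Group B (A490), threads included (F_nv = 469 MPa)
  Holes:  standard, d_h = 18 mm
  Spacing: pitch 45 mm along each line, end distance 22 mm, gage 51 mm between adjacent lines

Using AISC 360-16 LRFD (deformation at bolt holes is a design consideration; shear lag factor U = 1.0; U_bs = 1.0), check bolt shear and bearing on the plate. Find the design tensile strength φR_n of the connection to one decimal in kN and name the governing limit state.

Bolt shear: A_b = π(16)²/4 = 201.06 mm². φR_n = 0.75 × 469 × 201.06 × 12 × 1 = 848.7 kN.
Bearing (25 mm plate, F_u = 400 MPa): end bolts L_c = 22 − 18/2 = 13, R_n = min(1.2×13×25×400, 2.4×16×25×400) = 156 kN/bolt; interior L_c = 45 − 18 = 27, R_n = 324 kN/bolt. φR_n = 0.75 × (3×156 + 9×324) = 2538.0 kN.
Governing: min(848.7, 2538.0) = 848.7 kN → bolt shear.

848.7 kN (bolt shear governs)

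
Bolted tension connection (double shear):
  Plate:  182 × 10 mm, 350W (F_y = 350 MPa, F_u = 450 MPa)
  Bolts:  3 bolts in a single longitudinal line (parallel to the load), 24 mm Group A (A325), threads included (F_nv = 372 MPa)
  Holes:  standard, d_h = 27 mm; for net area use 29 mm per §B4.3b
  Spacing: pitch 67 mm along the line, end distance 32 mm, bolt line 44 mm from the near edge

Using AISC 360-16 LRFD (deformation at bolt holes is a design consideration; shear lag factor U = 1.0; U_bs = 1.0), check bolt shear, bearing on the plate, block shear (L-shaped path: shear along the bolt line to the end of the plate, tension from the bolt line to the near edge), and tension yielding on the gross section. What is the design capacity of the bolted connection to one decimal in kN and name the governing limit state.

288.9 kN (block shear governs)

Bolt shear: A_b = π(24)²/4 = 452.39 mm². φR_n = 0.75 × 372 × 452.39 × 3 × 2 = 757.3 kN.
Bearing (10 mm plate, F_u = 450 MPa): end bolts L_c = 32 − 27/2 = 18.5, R_n = min(1.2×18.5×10×450, 2.4×24×10×450) = 99.9 kN/bolt; interior L_c = 67 − 27 = 40, R_n = 216 kN/bolt. φR_n = 0.75 × (1×99.9 + 2×216) = 398.9 kN.
Block shear: shear path 1×[32+2×67] = 1×166 mm, A_gv = 1660, A_nv = 1×(166 − 2.5×29)×10 = 935 mm²; tension to near edge: (44 − 0.5×29)×10 = 295 mm². R_n = min(0.6×450×935, 0.6×350×1660) + 1.0×450×295 = min(252.45, 348.6) + 132.75 = 385.2 kN. φR_n = 0.75 × 385.2 = 288.9 kN.
Tension yield (gross): A_g = 182×10 = 1820 mm². φR_n = 0.90 × 350 × 1820 = 573.3 kN.
Governing: min(757.3, 398.9, 288.9, 573.3) = 288.9 kN → block shear.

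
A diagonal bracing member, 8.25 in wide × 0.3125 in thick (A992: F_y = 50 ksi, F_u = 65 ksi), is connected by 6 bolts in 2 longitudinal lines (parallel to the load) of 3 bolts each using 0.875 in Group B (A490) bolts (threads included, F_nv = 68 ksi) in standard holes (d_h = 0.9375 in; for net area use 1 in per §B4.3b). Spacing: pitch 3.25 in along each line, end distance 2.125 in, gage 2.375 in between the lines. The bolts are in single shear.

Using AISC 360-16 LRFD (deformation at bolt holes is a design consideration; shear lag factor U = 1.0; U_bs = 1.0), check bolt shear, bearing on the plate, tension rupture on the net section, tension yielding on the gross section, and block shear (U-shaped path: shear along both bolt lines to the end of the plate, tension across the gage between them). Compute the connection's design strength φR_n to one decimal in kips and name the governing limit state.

Bolt shear: A_b = π(0.875)²/4 = 0.60132 in². φR_n = 0.75 × 68 × 0.60132 × 6 × 1 = 184.0 kips.
Bearing (0.3125 in plate, F_u = 65 ksi): end bolts L_c = 2.125 − 0.9375/2 = 1.65625, R_n = min(1.2×1.65625×0.3125×65, 2.4×0.875×0.3125×65) = 40.371 kips/bolt; interior L_c = 3.25 − 0.9375 = 2.3125, R_n = 42.656 kips/bolt. φR_n = 0.75 × (2×40.371 + 4×42.656) = 188.5 kips.
Tension rupture (net): A_n = (8.25 − 2×1)×0.3125 = 1.9531 in² (U = 1.0, A_e = A_n). φR_n = 0.75 × 65 × 1.9531 = 95.2 kips.
Tension yield (gross): A_g = 8.25×0.3125 = 2.5781 in². φR_n = 0.90 × 50 × 2.5781 = 116.0 kips.
Block shear: shear path 2×[2.125+2×3.25] = 2×8.625 in, A_gv = 5.3906, A_nv = 2×(8.625 − 2.5×1)×0.3125 = 3.8281 in²; tension across gage: (2.375 − 1×1)×0.3125 = 0.42969 in². R_n = min(0.6×65×3.8281, 0.6×50×5.3906) + 1.0×65×0.42969 = min(149.3, 161.72) + 27.93 = 177.23 kips. φR_n = 0.75 × 177.23 = 132.9 kips.
Governing: min(184.0, 188.5, 95.2, 116.0, 132.9) = 95.2 kips → net-section rupture.

95.2 kips (net-section rupture governs)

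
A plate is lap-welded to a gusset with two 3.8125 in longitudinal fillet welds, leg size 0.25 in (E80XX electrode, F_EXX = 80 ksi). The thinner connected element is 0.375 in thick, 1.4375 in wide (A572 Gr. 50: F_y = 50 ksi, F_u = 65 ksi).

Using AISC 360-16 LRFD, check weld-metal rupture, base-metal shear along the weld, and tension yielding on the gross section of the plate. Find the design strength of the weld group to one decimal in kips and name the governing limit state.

Weld metal: throat = 0.707×0.25 = 0.17675 in, L = 2×3.8125 = 7.625 in. φR_n = 0.75 × 0.6 × 80 × 0.17675 × 7.625 = 48.5 kips.
Base metal shear (0.375 in plate): yield φR_n = 1.0×0.6×50×0.375×7.625 = 85.8 kips; rupture φR_n = 0.75×0.6×65×0.375×7.625 = 83.6 kips; take 83.6 kips (rupture).
Tension yield (gross): A_g = 1.4375×0.375 = 0.53906 in². φR_n = 0.90 × 50 × 0.53906 = 24.3 kips.
Governing: min(48.5, 83.6, 24.3) = 24.3 kips → gross-section yield.

24.3 kips (gross-section yield governs)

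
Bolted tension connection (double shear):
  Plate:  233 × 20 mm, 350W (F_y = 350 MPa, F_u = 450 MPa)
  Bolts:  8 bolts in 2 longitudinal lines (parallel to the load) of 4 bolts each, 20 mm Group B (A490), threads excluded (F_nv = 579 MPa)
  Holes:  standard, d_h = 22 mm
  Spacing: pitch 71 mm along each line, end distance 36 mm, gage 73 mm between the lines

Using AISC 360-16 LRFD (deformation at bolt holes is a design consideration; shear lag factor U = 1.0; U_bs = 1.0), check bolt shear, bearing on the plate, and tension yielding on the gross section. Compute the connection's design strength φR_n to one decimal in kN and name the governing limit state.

1467.9 kN (gross-section yield governs)

Bolt shear: A_b = π(20)²/4 = 314.16 mm². φR_n = 0.75 × 579 × 314.16 × 8 × 2 = 2182.8 kN.
Bearing (20 mm plate, F_u = 450 MPa): end bolts L_c = 36 − 22/2 = 25, R_n = min(1.2×25×20×450, 2.4×20×20×450) = 270 kN/bolt; interior L_c = 71 − 22 = 49, R_n = 432 kN/bolt. φR_n = 0.75 × (2×270 + 6×432) = 2349.0 kN.
Tension yield (gross): A_g = 233×20 = 4660 mm². φR_n = 0.90 × 350 × 4660 = 1467.9 kN.
Governing: min(2182.8, 2349.0, 1467.9) = 1467.9 kN → gross-section yield.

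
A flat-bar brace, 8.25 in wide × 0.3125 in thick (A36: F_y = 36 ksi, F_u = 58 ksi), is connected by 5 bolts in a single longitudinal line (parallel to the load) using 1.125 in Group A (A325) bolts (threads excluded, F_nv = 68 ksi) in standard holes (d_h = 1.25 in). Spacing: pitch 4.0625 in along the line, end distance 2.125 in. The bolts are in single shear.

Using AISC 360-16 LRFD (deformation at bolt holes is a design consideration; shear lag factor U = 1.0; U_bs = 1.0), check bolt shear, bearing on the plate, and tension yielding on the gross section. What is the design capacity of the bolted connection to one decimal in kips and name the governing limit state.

Bolt shear: A_b = π(1.125)²/4 = 0.99402 in². φR_n = 0.75 × 68 × 0.99402 × 5 × 1 = 253.5 kips.
Bearing (0.3125 in plate, F_u = 58 ksi): end bolts L_c = 2.125 − 1.25/2 = 1.5, R_n = min(1.2×1.5×0.3125×58, 2.4×1.125×0.3125×58) = 32.625 kips/bolt; interior L_c = 4.0625 − 1.25 = 2.8125, R_n = 48.938 kips/bolt. φR_n = 0.75 × (1×32.625 + 4×48.938) = 171.3 kips.
Tension yield (gross): A_g = 8.25×0.3125 = 2.5781 in². φR_n = 0.90 × 36 × 2.5781 = 83.5 kips.
Governing: min(253.5, 171.3, 83.5) = 83.5 kips → gross-section yield.

83.5 kips (gross-section yield governs)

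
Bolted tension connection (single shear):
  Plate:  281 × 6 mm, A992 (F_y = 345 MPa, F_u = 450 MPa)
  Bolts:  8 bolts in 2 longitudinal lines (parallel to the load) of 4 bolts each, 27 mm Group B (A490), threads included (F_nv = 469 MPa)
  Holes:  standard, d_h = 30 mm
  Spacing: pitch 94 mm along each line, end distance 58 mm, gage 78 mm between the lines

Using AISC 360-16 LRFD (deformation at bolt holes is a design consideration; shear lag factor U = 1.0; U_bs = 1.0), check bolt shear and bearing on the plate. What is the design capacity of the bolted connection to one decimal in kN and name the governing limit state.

Bolt shear: A_b = π(27)²/4 = 572.56 mm². φR_n = 0.75 × 469 × 572.56 × 8 × 1 = 1611.2 kN.
Bearing (6 mm plate, F_u = 450 MPa): end bolts L_c = 58 − 30/2 = 43, R_n = min(1.2×43×6×450, 2.4×27×6×450) = 139.32 kN/bolt; interior L_c = 94 − 30 = 64, R_n = 174.96 kN/bolt. φR_n = 0.75 × (2×139.32 + 6×174.96) = 996.3 kN.
Governing: min(1611.2, 996.3) = 996.3 kN → bearing.

996.3 kN (bearing governs)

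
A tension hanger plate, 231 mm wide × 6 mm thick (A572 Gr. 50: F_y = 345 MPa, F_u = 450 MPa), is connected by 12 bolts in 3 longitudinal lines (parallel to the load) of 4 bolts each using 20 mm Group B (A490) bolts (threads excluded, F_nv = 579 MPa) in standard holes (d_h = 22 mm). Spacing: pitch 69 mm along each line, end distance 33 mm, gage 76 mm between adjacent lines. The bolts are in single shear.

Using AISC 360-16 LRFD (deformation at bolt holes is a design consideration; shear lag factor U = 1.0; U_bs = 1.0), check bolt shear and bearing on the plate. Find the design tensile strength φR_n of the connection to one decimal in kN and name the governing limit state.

Bolt shear: A_b = π(20)²/4 = 314.16 mm². φR_n = 0.75 × 579 × 314.16 × 12 × 1 = 1637.1 kN.
Bearing (6 mm plate, F_u = 450 MPa): end bolts L_c = 33 − 22/2 = 22, R_n = min(1.2×22×6×450, 2.4×20×6×450) = 71.28 kN/bolt; interior L_c = 69 − 22 = 47, R_n = 129.6 kN/bolt. φR_n = 0.75 × (3×71.28 + 9×129.6) = 1035.2 kN.
Governing: min(1637.1, 1035.2) = 1035.2 kN → bearing.

1035.2 kN (bearing governs)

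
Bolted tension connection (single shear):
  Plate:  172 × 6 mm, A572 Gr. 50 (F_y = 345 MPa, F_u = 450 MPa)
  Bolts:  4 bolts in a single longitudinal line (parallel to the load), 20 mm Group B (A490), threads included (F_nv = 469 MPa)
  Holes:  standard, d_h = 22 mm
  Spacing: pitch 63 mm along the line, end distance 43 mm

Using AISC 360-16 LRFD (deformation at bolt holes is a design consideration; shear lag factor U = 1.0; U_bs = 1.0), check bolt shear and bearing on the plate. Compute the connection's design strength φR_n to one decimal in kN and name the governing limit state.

Bolt shear: A_b = π(20)²/4 = 314.16 mm². φR_n = 0.75 × 469 × 314.16 × 4 × 1 = 442.0 kN.
Bearing (6 mm plate, F_u = 450 MPa): end bolts L_c = 43 − 22/2 = 32, R_n = min(1.2×32×6×450, 2.4×20×6×450) = 103.68 kN/bolt; interior L_c = 63 − 22 = 41, R_n = 129.6 kN/bolt. φR_n = 0.75 × (1×103.68 + 3×129.6) = 369.4 kN.
Governing: min(442.0, 369.4) = 369.4 kN → bearing.

369.4 kN (bearing governs)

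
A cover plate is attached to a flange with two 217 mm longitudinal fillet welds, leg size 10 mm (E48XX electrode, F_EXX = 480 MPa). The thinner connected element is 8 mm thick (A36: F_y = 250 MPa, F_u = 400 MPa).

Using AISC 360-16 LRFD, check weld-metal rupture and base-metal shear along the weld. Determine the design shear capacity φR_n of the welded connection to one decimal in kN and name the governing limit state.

Weld metal: throat = 0.707×10 = 7.07 mm, L = 2×217 = 434 mm. φR_n = 0.75 × 0.6 × 480 × 7.07 × 434 = 662.8 kN.
Base metal shear (8 mm plate): yield φR_n = 1.0×0.6×250×8×434 = 520.8 kN; rupture φR_n = 0.75×0.6×400×8×434 = 625.0 kN; take 520.8 kN (yield).
Governing: min(662.8, 520.8) = 520.8 kN → base-metal shear.

520.8 kN (base-metal shear governs)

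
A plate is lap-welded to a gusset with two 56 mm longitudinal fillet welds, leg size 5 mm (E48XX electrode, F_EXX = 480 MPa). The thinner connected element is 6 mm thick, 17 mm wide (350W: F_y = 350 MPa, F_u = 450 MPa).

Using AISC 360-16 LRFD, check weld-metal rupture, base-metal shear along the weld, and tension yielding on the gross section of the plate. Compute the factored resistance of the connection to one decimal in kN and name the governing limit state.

Weld metal: throat = 0.707×5 = 3.535 mm, L = 2×56 = 112 mm. φR_n = 0.75 × 0.6 × 480 × 3.535 × 112 = 85.5 kN.
Base metal shear (6 mm plate): yield φR_n = 1.0×0.6×350×6×112 = 141.1 kN; rupture φR_n = 0.75×0.6×450×6×112 = 136.1 kN; take 136.1 kN (rupture).
Tension yield (gross): A_g = 17×6 = 102 mm². φR_n = 0.90 × 350 × 102 = 32.1 kN.
Governing: min(85.5, 136.1, 32.1) = 32.1 kN → gross-section yield.

32.1 kN (gross-section yield governs)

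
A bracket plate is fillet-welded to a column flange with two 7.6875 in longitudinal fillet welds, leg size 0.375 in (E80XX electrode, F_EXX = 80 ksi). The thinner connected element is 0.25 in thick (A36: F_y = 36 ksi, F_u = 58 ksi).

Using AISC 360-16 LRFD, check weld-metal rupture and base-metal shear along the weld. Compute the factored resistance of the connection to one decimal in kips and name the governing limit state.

83.0 kips (base-metal shear governs)

Weld metal: throat = 0.707×0.375 = 0.26513 in, L = 2×7.6875 = 15.375 in. φR_n = 0.75 × 0.6 × 80 × 0.26513 × 15.375 = 146.7 kips.
Base metal shear (0.25 in plate): yield φR_n = 1.0×0.6×36×0.25×15.375 = 83.0 kips; rupture φR_n = 0.75×0.6×58×0.25×15.375 = 100.3 kips; take 83.0 kips (yield).
Governing: min(146.7, 83.0) = 83.0 kips → base-metal shear.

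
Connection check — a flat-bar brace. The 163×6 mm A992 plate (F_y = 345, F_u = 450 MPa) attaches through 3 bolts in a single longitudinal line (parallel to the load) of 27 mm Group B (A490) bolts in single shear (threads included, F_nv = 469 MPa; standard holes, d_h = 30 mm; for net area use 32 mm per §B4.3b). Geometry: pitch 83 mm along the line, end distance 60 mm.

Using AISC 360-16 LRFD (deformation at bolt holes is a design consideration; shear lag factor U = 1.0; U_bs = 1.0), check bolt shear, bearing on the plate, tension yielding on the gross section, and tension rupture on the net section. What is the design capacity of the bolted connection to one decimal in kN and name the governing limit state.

265.3 kN (net-section rupture governs)

Bolt shear: A_b = π(27)²/4 = 572.56 mm². φR_n = 0.75 × 469 × 572.56 × 3 × 1 = 604.2 kN.
Bearing (6 mm plate, F_u = 450 MPa): end bolts L_c = 60 − 30/2 = 45, R_n = min(1.2×45×6×450, 2.4×27×6×450) = 145.8 kN/bolt; interior L_c = 83 − 30 = 53, R_n = 171.72 kN/bolt. φR_n = 0.75 × (1×145.8 + 2×171.72) = 366.9 kN.
Tension yield (gross): A_g = 163×6 = 978 mm². φR_n = 0.90 × 345 × 978 = 303.7 kN.
Tension rupture (net): A_n = (163 − 1×32)×6 = 786 mm² (U = 1.0, A_e = A_n). φR_n = 0.75 × 450 × 786 = 265.3 kN.
Governing: min(604.2, 366.9, 303.7, 265.3) = 265.3 kN → net-section rupture.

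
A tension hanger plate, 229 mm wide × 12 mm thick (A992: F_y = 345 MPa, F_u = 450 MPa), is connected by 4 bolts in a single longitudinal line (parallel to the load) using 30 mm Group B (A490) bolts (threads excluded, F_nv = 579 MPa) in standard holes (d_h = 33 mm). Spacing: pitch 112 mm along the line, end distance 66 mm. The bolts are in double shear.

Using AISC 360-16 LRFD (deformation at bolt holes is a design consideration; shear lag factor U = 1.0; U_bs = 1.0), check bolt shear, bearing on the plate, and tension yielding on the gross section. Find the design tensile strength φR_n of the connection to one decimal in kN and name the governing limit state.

Bolt shear: A_b = π(30)²/4 = 706.86 mm². φR_n = 0.75 × 579 × 706.86 × 4 × 2 = 2455.6 kN.
Bearing (12 mm plate, F_u = 450 MPa): end bolts L_c = 66 − 33/2 = 49.5, R_n = min(1.2×49.5×12×450, 2.4×30×12×450) = 320.76 kN/bolt; interior L_c = 112 − 33 = 79, R_n = 388.8 kN/bolt. φR_n = 0.75 × (1×320.76 + 3×388.8) = 1115.4 kN.
Tension yield (gross): A_g = 229×12 = 2748 mm². φR_n = 0.90 × 345 × 2748 = 853.3 kN.
Governing: min(2455.6, 1115.4, 853.3) = 853.3 kN → gross-section yield.

853.3 kN (gross-section yield governs)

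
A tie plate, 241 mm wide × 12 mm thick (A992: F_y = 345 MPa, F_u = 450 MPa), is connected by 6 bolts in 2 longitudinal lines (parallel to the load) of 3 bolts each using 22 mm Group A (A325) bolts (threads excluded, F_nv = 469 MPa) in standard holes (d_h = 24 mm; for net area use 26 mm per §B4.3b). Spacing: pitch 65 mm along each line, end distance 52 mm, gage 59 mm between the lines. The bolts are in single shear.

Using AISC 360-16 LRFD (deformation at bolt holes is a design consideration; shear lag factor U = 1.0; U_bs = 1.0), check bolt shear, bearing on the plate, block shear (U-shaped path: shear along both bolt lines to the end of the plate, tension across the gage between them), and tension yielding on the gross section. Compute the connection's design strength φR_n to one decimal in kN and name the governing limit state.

Bolt shear: A_b = π(22)²/4 = 380.13 mm². φR_n = 0.75 × 469 × 380.13 × 6 × 1 = 802.3 kN.
Bearing (12 mm plate, F_u = 450 MPa): end bolts L_c = 52 − 24/2 = 40, R_n = min(1.2×40×12×450, 2.4×22×12×450) = 259.2 kN/bolt; interior L_c = 65 − 24 = 41, R_n = 265.68 kN/bolt. φR_n = 0.75 × (2×259.2 + 4×265.68) = 1185.8 kN.
Block shear: shear path 2×[52+2×65] = 2×182 mm, A_gv = 4368, A_nv = 2×(182 − 2.5×26)×12 = 2808 mm²; tension across gage: (59 − 1×26)×12 = 396 mm². R_n = min(0.6×450×2808, 0.6×345×4368) + 1.0×450×396 = min(758.16, 904.18) + 178.2 = 936.36 kN. φR_n = 0.75 × 936.36 = 702.3 kN.
Tension yield (gross): A_g = 241×12 = 2892 mm². φR_n = 0.90 × 345 × 2892 = 898.0 kN.
Governing: min(802.3, 1185.8, 702.3, 898.0) = 702.3 kN → block shear.

702.3 kN (block shear governs)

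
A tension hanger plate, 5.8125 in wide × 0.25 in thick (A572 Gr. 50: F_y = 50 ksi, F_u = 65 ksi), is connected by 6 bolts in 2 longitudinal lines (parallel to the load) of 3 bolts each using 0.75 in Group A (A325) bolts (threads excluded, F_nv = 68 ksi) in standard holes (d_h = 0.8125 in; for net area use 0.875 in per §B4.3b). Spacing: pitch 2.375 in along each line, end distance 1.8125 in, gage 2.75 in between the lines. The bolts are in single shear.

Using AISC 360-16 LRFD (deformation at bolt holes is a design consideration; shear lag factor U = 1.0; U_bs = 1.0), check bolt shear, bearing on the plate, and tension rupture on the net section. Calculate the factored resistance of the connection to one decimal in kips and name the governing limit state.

49.5 kips (net-section rupture governs)

Bolt shear: A_b = π(0.75)²/4 = 0.44179 in². φR_n = 0.75 × 68 × 0.44179 × 6 × 1 = 135.2 kips.
Bearing (0.25 in plate, F_u = 65 ksi): end bolts L_c = 1.8125 − 0.8125/2 = 1.40625, R_n = min(1.2×1.40625×0.25×65, 2.4×0.75×0.25×65) = 27.422 kips/bolt; interior L_c = 2.375 − 0.8125 = 1.5625, R_n = 29.25 kips/bolt. φR_n = 0.75 × (2×27.422 + 4×29.25) = 128.9 kips.
Tension rupture (net): A_n = (5.8125 − 2×0.875)×0.25 = 1.0156 in² (U = 1.0, A_e = A_n). φR_n = 0.75 × 65 × 1.0156 = 49.5 kips.
Governing: min(135.2, 128.9, 49.5) = 49.5 kips → net-section rupture.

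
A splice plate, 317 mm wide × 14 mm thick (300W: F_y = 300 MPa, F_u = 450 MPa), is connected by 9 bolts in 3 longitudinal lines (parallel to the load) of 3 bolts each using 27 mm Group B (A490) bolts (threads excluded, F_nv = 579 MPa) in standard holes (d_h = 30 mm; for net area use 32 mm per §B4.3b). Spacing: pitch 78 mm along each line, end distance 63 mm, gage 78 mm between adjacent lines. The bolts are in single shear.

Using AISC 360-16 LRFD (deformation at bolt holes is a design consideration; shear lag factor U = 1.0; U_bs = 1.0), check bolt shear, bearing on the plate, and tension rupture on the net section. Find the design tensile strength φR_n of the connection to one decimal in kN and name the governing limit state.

1044.2 kN (net-section rupture governs)

Bolt shear: A_b = π(27)²/4 = 572.56 mm². φR_n = 0.75 × 579 × 572.56 × 9 × 1 = 2237.7 kN.
Bearing (14 mm plate, F_u = 450 MPa): end bolts L_c = 63 − 30/2 = 48, R_n = min(1.2×48×14×450, 2.4×27×14×450) = 362.88 kN/bolt; interior L_c = 78 − 30 = 48, R_n = 362.88 kN/bolt. φR_n = 0.75 × (3×362.88 + 6×362.88) = 2449.4 kN.
Tension rupture (net): A_n = (317 − 3×32)×14 = 3094 mm² (U = 1.0, A_e = A_n). φR_n = 0.75 × 450 × 3094 = 1044.2 kN.
Governing: min(2237.7, 2449.4, 1044.2) = 1044.2 kN → net-section rupture.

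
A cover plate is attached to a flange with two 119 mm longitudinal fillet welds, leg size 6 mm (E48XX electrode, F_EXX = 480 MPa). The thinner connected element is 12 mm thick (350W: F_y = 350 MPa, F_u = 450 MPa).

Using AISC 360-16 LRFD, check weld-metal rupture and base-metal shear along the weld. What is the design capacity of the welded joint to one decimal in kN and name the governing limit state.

218.1 kN (weld metal governs)

Weld metal: throat = 0.707×6 = 4.242 mm, L = 2×119 = 238 mm. φR_n = 0.75 × 0.6 × 480 × 4.242 × 238 = 218.1 kN.
Base metal shear (12 mm plate): yield φR_n = 1.0×0.6×350×12×238 = 599.8 kN; rupture φR_n = 0.75×0.6×450×12×238 = 578.3 kN; take 578.3 kN (rupture).
Governing: min(218.1, 578.3) = 218.1 kN → weld metal.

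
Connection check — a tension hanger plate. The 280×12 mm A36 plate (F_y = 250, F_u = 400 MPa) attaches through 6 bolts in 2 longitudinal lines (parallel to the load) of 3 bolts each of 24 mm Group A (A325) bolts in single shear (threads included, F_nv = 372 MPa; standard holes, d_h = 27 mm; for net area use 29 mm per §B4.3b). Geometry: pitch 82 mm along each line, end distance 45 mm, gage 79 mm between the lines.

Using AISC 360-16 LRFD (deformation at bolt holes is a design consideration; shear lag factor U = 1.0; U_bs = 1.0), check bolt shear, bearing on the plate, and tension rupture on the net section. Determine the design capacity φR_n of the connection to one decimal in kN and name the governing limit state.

757.3 kN (bolt shear governs)

Bolt shear: A_b = π(24)²/4 = 452.39 mm². φR_n = 0.75 × 372 × 452.39 × 6 × 1 = 757.3 kN.
Bearing (12 mm plate, F_u = 400 MPa): end bolts L_c = 45 − 27/2 = 31.5, R_n = min(1.2×31.5×12×400, 2.4×24×12×400) = 181.44 kN/bolt; interior L_c = 82 − 27 = 55, R_n = 276.48 kN/bolt. φR_n = 0.75 × (2×181.44 + 4×276.48) = 1101.6 kN.
Tension rupture (net): A_n = (280 − 2×29)×12 = 2664 mm² (U = 1.0, A_e = A_n). φR_n = 0.75 × 400 × 2664 = 799.2 kN.
Governing: min(757.3, 1101.6, 799.2) = 757.3 kN → bolt shear.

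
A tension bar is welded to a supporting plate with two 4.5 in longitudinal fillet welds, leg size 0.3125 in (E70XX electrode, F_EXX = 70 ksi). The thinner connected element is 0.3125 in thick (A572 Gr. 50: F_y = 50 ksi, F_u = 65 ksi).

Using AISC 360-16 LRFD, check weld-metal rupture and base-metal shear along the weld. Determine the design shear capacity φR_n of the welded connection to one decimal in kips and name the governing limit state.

Weld metal: throat = 0.707×0.3125 = 0.22094 in, L = 2×4.5 = 9 in. φR_n = 0.75 × 0.6 × 70 × 0.22094 × 9 = 62.6 kips.
Base metal shear (0.3125 in plate): yield φR_n = 1.0×0.6×50×0.3125×9 = 84.4 kips; rupture φR_n = 0.75×0.6×65×0.3125×9 = 82.3 kips; take 82.3 kips (rupture).
Governing: min(62.6, 82.3) = 62.6 kips → weld metal.

62.6 kips (weld metal governs)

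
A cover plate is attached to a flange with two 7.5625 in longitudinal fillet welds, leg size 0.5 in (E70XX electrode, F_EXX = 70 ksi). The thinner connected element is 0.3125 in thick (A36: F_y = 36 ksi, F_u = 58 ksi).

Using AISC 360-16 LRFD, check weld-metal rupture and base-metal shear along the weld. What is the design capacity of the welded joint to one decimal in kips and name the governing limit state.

Weld metal: throat = 0.707×0.5 = 0.3535 in, L = 2×7.5625 = 15.125 in. φR_n = 0.75 × 0.6 × 70 × 0.3535 × 15.125 = 168.4 kips.
Base metal shear (0.3125 in plate): yield φR_n = 1.0×0.6×36×0.3125×15.125 = 102.1 kips; rupture φR_n = 0.75×0.6×58×0.3125×15.125 = 123.4 kips; take 102.1 kips (yield).
Governing: min(168.4, 102.1) = 102.1 kips → base-metal shear.

102.1 kips (base-metal shear governs)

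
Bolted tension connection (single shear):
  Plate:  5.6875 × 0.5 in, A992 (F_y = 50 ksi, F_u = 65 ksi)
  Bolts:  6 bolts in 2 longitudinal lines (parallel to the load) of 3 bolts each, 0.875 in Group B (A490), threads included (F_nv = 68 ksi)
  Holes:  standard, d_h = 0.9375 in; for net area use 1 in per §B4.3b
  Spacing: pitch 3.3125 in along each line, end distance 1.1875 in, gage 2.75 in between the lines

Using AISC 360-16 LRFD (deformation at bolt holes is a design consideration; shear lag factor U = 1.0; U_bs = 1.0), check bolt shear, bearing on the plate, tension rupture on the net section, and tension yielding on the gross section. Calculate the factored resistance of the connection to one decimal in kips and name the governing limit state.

89.9 kips (net-section rupture governs)

Bolt shear: A_b = π(0.875)²/4 = 0.60132 in². φR_n = 0.75 × 68 × 0.60132 × 6 × 1 = 184.0 kips.
Bearing (0.5 in plate, F_u = 65 ksi): end bolts L_c = 1.1875 − 0.9375/2 = 0.71875, R_n = min(1.2×0.71875×0.5×65, 2.4×0.875×0.5×65) = 28.031 kips/bolt; interior L_c = 3.3125 − 0.9375 = 2.375, R_n = 68.25 kips/bolt. φR_n = 0.75 × (2×28.031 + 4×68.25) = 246.8 kips.
Tension rupture (net): A_n = (5.6875 − 2×1)×0.5 = 1.8438 in² (U = 1.0, A_e = A_n). φR_n = 0.75 × 65 × 1.8438 = 89.9 kips.
Tension yield (gross): A_g = 5.6875×0.5 = 2.8438 in². φR_n = 0.90 × 50 × 2.8438 = 128.0 kips.
Governing: min(184.0, 246.8, 89.9, 128.0) = 89.9 kips → net-section rupture.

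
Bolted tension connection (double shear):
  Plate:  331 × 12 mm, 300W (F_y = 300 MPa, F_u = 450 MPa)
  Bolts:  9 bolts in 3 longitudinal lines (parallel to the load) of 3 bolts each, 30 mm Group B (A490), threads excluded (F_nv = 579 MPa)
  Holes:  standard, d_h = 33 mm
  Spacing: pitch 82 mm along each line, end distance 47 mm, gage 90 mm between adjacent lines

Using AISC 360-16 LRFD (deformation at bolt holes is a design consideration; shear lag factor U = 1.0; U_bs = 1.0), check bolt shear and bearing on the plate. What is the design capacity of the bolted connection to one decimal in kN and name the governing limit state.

Bolt shear: A_b = π(30)²/4 = 706.86 mm². φR_n = 0.75 × 579 × 706.86 × 9 × 2 = 5525.2 kN.
Bearing (12 mm plate, F_u = 450 MPa): end bolts L_c = 47 − 33/2 = 30.5, R_n = min(1.2×30.5×12×450, 2.4×30×12×450) = 197.64 kN/bolt; interior L_c = 82 − 33 = 49, R_n = 317.52 kN/bolt. φR_n = 0.75 × (3×197.64 + 6×317.52) = 1873.5 kN.
Governing: min(5525.2, 1873.5) = 1873.5 kN → bearing.

1873.5 kN (bearing governs)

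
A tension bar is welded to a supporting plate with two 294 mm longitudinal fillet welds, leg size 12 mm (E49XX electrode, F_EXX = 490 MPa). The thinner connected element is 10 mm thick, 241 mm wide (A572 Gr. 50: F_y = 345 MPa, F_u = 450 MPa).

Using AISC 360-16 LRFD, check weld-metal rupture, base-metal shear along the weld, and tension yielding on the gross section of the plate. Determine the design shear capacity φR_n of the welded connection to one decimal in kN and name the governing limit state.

Weld metal: throat = 0.707×12 = 8.484 mm, L = 2×294 = 588 mm. φR_n = 0.75 × 0.6 × 490 × 8.484 × 588 = 1100.0 kN.
Base metal shear (10 mm plate): yield φR_n = 1.0×0.6×345×10×588 = 1217.2 kN; rupture φR_n = 0.75×0.6×450×10×588 = 1190.7 kN; take 1190.7 kN (rupture).
Tension yield (gross): A_g = 241×10 = 2410 mm². φR_n = 0.90 × 345 × 2410 = 748.3 kN.
Governing: min(1100.0, 1190.7, 748.3) = 748.3 kN → gross-section yield.

748.3 kN (gross-section yield governs)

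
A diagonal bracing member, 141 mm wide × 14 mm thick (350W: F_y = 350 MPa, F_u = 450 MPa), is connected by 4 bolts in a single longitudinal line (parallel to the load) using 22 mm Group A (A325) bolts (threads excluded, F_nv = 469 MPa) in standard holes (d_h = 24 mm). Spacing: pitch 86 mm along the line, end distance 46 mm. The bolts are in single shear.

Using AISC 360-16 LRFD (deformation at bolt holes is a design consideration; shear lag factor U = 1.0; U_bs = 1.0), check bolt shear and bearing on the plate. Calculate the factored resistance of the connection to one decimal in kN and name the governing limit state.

534.8 kN (bolt shear governs)

Bolt shear: A_b = π(22)²/4 = 380.13 mm². φR_n = 0.75 × 469 × 380.13 × 4 × 1 = 534.8 kN.
Bearing (14 mm plate, F_u = 450 MPa): end bolts L_c = 46 − 24/2 = 34, R_n = min(1.2×34×14×450, 2.4×22×14×450) = 257.04 kN/bolt; interior L_c = 86 − 24 = 62, R_n = 332.64 kN/bolt. φR_n = 0.75 × (1×257.04 + 3×332.64) = 941.2 kN.
Governing: min(534.8, 941.2) = 534.8 kN → bolt shear.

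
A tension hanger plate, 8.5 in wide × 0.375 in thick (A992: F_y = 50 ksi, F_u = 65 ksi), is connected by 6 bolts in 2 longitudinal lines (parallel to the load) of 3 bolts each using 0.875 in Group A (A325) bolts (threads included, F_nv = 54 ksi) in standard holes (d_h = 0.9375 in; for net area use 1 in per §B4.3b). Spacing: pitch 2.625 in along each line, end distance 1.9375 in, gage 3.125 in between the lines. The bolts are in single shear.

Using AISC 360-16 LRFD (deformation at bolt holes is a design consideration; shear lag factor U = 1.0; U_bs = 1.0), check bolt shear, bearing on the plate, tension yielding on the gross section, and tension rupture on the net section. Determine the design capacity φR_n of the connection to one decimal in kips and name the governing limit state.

Bolt shear: A_b = π(0.875)²/4 = 0.60132 in². φR_n = 0.75 × 54 × 0.60132 × 6 × 1 = 146.1 kips.
Bearing (0.375 in plate, F_u = 65 ksi): end bolts L_c = 1.9375 − 0.9375/2 = 1.46875, R_n = min(1.2×1.46875×0.375×65, 2.4×0.875×0.375×65) = 42.961 kips/bolt; interior L_c = 2.625 − 0.9375 = 1.6875, R_n = 49.359 kips/bolt. φR_n = 0.75 × (2×42.961 + 4×49.359) = 212.5 kips.
Tension yield (gross): A_g = 8.5×0.375 = 3.1875 in². φR_n = 0.90 × 50 × 3.1875 = 143.4 kips.
Tension rupture (net): A_n = (8.5 − 2×1)×0.375 = 2.4375 in² (U = 1.0, A_e = A_n). φR_n = 0.75 × 65 × 2.4375 = 118.8 kips.
Governing: min(146.1, 212.5, 143.4, 118.8) = 118.8 kips → net-section rupture.

118.8 kips (net-section rupture governs)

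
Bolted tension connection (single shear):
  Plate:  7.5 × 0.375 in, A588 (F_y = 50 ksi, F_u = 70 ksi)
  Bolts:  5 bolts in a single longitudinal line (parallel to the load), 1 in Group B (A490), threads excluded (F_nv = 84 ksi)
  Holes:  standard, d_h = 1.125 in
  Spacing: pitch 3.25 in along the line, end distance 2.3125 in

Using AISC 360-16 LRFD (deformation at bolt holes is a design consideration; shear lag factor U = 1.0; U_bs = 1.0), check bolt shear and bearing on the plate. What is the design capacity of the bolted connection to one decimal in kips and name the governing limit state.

Bolt shear: A_b = π(1)²/4 = 0.7854 in². φR_n = 0.75 × 84 × 0.7854 × 5 × 1 = 247.4 kips.
Bearing (0.375 in plate, F_u = 70 ksi): end bolts L_c = 2.3125 − 1.125/2 = 1.75, R_n = min(1.2×1.75×0.375×70, 2.4×1×0.375×70) = 55.125 kips/bolt; interior L_c = 3.25 − 1.125 = 2.125, R_n = 63 kips/bolt. φR_n = 0.75 × (1×55.125 + 4×63) = 230.3 kips.
Governing: min(247.4, 230.3) = 230.3 kips → bearing.

230.3 kips (bearing governs)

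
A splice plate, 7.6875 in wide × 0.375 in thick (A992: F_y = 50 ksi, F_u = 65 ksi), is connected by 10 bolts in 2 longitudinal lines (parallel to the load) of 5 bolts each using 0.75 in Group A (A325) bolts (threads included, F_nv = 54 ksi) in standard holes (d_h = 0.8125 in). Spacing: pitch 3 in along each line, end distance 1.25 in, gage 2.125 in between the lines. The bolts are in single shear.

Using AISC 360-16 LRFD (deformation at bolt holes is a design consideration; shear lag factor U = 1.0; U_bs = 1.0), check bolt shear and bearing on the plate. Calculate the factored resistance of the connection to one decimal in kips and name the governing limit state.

Bolt shear: A_b = π(0.75)²/4 = 0.44179 in². φR_n = 0.75 × 54 × 0.44179 × 10 × 1 = 178.9 kips.
Bearing (0.375 in plate, F_u = 65 ksi): end bolts L_c = 1.25 − 0.8125/2 = 0.84375, R_n = min(1.2×0.84375×0.375×65, 2.4×0.75×0.375×65) = 24.68 kips/bolt; interior L_c = 3 − 0.8125 = 2.1875, R_n = 43.875 kips/bolt. φR_n = 0.75 × (2×24.68 + 8×43.875) = 300.3 kips.
Governing: min(178.9, 300.3) = 178.9 kips → bolt shear.

178.9 kips (bolt shear governs)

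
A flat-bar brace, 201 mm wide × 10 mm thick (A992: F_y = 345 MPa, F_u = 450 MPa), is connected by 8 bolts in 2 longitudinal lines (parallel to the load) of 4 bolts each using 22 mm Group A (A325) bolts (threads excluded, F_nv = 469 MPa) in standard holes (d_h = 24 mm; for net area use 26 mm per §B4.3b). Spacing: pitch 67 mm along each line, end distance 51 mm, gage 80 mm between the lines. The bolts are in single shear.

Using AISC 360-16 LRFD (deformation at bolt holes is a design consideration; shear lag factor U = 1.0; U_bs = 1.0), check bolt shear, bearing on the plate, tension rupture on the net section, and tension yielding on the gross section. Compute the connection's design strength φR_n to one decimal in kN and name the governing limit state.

502.9 kN (net-section rupture governs)

Bolt shear: A_b = π(22)²/4 = 380.13 mm². φR_n = 0.75 × 469 × 380.13 × 8 × 1 = 1069.7 kN.
Bearing (10 mm plate, F_u = 450 MPa): end bolts L_c = 51 − 24/2 = 39, R_n = min(1.2×39×10×450, 2.4×22×10×450) = 210.6 kN/bolt; interior L_c = 67 − 24 = 43, R_n = 232.2 kN/bolt. φR_n = 0.75 × (2×210.6 + 6×232.2) = 1360.8 kN.
Tension rupture (net): A_n = (201 − 2×26)×10 = 1490 mm² (U = 1.0, A_e = A_n). φR_n = 0.75 × 450 × 1490 = 502.9 kN.
Tension yield (gross): A_g = 201×10 = 2010 mm². φR_n = 0.90 × 345 × 2010 = 624.1 kN.
Governing: min(1069.7, 1360.8, 502.9, 624.1) = 502.9 kN → net-section rupture.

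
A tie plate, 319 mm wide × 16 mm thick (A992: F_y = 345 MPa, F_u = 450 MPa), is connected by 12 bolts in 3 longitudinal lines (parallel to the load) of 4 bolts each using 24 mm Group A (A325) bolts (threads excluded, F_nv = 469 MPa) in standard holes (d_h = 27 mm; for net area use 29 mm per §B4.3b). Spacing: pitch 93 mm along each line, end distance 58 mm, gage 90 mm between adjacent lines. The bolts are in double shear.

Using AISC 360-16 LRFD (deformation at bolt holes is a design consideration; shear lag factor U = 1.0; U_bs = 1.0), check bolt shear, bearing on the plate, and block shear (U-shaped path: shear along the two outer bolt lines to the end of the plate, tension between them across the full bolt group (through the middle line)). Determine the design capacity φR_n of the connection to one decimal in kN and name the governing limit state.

2184.8 kN (block shear governs)

Bolt shear: A_b = π(24)²/4 = 452.39 mm². φR_n = 0.75 × 469 × 452.39 × 12 × 2 = 3819.1 kN.
Bearing (16 mm plate, F_u = 450 MPa): end bolts L_c = 58 − 27/2 = 44.5, R_n = min(1.2×44.5×16×450, 2.4×24×16×450) = 384.48 kN/bolt; interior L_c = 93 − 27 = 66, R_n = 414.72 kN/bolt. φR_n = 0.75 × (3×384.48 + 9×414.72) = 3664.4 kN.
Block shear: shear path 2×[58+3×93] = 2×337 mm, A_gv = 10784, A_nv = 2×(337 − 3.5×29)×16 = 7536 mm²; tension across gage: (180 − 2×29)×16 = 1952 mm². R_n = min(0.6×450×7536, 0.6×345×10784) + 1.0×450×1952 = min(2034.7, 2232.3) + 878.4 = 2913.1 kN. φR_n = 0.75 × 2913.1 = 2184.8 kN.
Governing: min(3819.1, 3664.4, 2184.8) = 2184.8 kN → block shear.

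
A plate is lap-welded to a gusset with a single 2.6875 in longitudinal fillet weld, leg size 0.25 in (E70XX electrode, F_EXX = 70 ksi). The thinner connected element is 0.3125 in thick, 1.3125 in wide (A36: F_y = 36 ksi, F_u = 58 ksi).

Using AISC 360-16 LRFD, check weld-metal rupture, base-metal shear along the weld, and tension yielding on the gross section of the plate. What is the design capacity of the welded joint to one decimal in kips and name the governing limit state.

Weld metal: throat = 0.707×0.25 = 0.17675 in, L = 2.6875 in. φR_n = 0.75 × 0.6 × 70 × 0.17675 × 2.6875 = 15.0 kips.
Base metal shear (0.3125 in plate): yield φR_n = 1.0×0.6×36×0.3125×2.6875 = 18.1 kips; rupture φR_n = 0.75×0.6×58×0.3125×2.6875 = 21.9 kips; take 18.1 kips (yield).
Tension yield (gross): A_g = 1.3125×0.3125 = 0.41016 in². φR_n = 0.90 × 36 × 0.41016 = 13.3 kips.
Governing: min(15.0, 18.1, 13.3) = 13.3 kips → gross-section yield.

13.3 kips (gross-section yield governs)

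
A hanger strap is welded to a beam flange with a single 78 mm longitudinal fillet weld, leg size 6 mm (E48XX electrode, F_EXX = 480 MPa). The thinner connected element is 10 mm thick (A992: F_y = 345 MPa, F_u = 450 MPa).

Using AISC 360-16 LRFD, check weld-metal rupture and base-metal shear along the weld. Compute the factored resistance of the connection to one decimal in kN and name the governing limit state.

Weld metal: throat = 0.707×6 = 4.242 mm, L = 78 mm. φR_n = 0.75 × 0.6 × 480 × 4.242 × 78 = 71.5 kN.
Base metal shear (10 mm plate): yield φR_n = 1.0×0.6×345×10×78 = 161.5 kN; rupture φR_n = 0.75×0.6×450×10×78 = 158.0 kN; take 158.0 kN (rupture).
Governing: min(71.5, 158.0) = 71.5 kN → weld metal.

71.5 kN (weld metal governs)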